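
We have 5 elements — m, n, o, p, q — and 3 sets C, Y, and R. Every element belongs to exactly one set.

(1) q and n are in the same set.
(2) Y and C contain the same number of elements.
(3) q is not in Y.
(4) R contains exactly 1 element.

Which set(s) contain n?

n: C

From (3): q ∉ Y.
(1): n matches q: n ∉ Y.
Suppose n ∉ C: no assignment then satisfies all the clues, so n ∈ C.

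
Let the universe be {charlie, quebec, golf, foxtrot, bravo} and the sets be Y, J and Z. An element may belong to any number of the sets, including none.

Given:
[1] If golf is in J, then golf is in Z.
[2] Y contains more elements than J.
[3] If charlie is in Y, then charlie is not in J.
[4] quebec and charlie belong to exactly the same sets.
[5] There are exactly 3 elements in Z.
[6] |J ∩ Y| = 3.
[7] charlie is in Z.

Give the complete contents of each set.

Y = {bravo, charlie, foxtrot, golf, quebec}; J = {bravo, foxtrot, golf}; Z = {charlie, golf, quebec}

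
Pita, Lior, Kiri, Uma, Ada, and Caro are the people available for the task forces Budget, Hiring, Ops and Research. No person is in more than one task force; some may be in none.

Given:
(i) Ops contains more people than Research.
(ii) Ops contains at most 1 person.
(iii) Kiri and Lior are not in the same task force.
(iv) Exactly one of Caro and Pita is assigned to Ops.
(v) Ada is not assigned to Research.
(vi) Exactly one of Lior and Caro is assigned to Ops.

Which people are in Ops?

Ops = {Caro}

From (v): Ada ∉ Research.
Suppose Pita ∈ Ops: no assignment then satisfies all the clues, so Pita ∉ Ops.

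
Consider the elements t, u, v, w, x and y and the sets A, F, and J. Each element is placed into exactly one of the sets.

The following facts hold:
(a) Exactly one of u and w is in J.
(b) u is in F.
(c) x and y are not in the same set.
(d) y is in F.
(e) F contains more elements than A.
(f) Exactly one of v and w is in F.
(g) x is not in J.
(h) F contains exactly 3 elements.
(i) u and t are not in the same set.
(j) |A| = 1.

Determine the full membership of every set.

A = {x}; F = {u, v, y}; J = {t, w}

From (b): u ∈ F.
From (d): y ∈ F.
From (g): x ∉ J.
(a) (exactly one): w ∈ J.
(c): x ∉ F.
(f) (exactly one): v ∈ F.
(h): F already has 3, so the rest are out.
Only one set left: x ∈ A.
(j): A already has 1, so the rest are out.
Only one set left: t ∈ J.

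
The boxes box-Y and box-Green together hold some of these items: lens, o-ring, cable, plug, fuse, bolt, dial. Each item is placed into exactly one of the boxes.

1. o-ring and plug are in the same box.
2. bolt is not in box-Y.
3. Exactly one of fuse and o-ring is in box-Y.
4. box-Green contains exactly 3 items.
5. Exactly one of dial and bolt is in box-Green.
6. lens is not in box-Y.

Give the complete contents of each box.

box-Y = {cable, dial, o-ring, plug}; box-Green = {bolt, fuse, lens}

From (2): bolt ∉ box-Y.
From (6): lens ∉ box-Y.
Only one box left: lens ∈ box-Green.
Only one box left: bolt ∈ box-Green.
(5) (exactly one): dial ∉ box-Green.
Only one box left: dial ∈ box-Y.
Suppose o-ring ∉ box-Y: no assignment then satisfies all the clues, so o-ring ∈ box-Y.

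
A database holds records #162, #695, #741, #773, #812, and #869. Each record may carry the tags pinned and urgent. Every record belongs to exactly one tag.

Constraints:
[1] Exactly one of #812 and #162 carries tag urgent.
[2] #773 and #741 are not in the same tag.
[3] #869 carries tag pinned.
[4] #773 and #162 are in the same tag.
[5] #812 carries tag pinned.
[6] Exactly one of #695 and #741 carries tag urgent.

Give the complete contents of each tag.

pinned = {#741, #812, #869}; urgent = {#162, #695, #773}

From (3): #869 ∈ pinned.
From (5): #812 ∈ pinned.
(1) (exactly one): #162 ∈ urgent.
(4): #773 matches #162: #773 ∉ pinned.
(4): #773 matches #162: #773 ∈ urgent.
(2): #741 ∉ urgent.
(6) (exactly one): #695 ∈ urgent.
Only one tag left: #741 ∈ pinned.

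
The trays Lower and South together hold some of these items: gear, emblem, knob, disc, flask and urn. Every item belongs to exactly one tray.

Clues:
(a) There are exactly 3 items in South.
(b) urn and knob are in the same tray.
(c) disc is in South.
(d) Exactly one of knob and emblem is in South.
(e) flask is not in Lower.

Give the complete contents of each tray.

Lower = {gear, knob, urn}; South = {disc, emblem, flask}

From (c): disc ∈ South.
From (e): flask ∉ Lower.
Only one tray left: flask ∈ South.
Suppose gear ∉ Lower: no assignment then satisfies all the clues, so gear ∈ Lower.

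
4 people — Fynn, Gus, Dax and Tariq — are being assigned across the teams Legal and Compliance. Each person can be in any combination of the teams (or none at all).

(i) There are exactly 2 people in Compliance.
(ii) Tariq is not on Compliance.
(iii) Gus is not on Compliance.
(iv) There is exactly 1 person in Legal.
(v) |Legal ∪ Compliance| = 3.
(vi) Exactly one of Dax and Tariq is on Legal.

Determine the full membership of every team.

Legal = {Tariq}; Compliance = {Dax, Fynn}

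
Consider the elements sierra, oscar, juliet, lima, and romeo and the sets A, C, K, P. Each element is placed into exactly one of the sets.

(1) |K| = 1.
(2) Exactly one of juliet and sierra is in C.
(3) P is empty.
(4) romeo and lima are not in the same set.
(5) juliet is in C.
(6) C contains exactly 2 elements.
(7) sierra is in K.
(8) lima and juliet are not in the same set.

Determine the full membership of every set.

From (5): juliet ∈ C.
From (7): sierra ∈ K.
(1): K already has 1, so the rest are out.
(3): P already has 0, so the rest are out.
(8): lima ∉ C.
Only one set left: lima ∈ A.
(4): romeo ∉ A.
Only one set left: romeo ∈ C.
(6): C already has 2, so the rest are out.
Only one set left: oscar ∈ A.

A = {lima, oscar}; C = {juliet, romeo}; K = {sierra}; P = {}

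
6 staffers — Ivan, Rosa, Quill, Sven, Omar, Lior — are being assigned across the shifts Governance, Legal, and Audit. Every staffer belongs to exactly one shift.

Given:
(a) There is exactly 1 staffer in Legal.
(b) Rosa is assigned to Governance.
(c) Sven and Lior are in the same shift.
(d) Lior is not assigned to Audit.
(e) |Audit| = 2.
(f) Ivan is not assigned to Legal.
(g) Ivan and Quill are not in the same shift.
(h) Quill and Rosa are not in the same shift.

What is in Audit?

Audit = {Ivan, Omar}

From (b): Rosa ∈ Governance.
From (d): Lior ∉ Audit.
From (f): Ivan ∉ Legal.
(c): Sven matches Lior: Sven ∉ Audit.
(h): Quill ∉ Governance.
Suppose Ivan ∉ Audit: no assignment then satisfies all the clues, so Ivan ∈ Audit.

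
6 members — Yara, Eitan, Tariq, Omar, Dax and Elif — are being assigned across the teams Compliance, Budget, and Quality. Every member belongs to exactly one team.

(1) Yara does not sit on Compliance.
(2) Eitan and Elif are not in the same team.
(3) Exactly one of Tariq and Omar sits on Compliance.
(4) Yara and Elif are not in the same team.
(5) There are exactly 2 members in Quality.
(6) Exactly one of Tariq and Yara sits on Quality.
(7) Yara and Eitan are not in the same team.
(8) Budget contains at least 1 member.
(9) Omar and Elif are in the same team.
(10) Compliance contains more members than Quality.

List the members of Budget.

Budget = {Yara}

From (1): Yara ∉ Compliance.
Suppose Yara ∉ Budget: no assignment then satisfies all the clues, so Yara ∈ Budget.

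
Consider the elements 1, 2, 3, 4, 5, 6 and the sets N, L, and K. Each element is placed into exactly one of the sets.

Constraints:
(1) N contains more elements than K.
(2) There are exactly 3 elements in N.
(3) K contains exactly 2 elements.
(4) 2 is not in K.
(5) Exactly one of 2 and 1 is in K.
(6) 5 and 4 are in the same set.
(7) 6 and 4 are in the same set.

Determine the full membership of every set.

N = {4, 5, 6}; L = {2}; K = {1, 3}

From (4): 2 ∉ K.
(5) (exactly one): 1 ∈ K.
Suppose 2 ∈ N: no assignment then satisfies all the clues, so 2 ∉ N.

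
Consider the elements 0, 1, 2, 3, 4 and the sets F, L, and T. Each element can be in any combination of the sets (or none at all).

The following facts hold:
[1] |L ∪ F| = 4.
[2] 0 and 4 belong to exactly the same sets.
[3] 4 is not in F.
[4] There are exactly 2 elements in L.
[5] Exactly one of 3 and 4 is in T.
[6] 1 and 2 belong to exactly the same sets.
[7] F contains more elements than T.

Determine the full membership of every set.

F = {1, 2}; L = {0, 4}; T = {3}

From (3): 4 ∉ F.
(2): 0 matches 4: 0 ∉ F.
Suppose 0 ∉ L: no assignment then satisfies all the clues, so 0 ∈ L.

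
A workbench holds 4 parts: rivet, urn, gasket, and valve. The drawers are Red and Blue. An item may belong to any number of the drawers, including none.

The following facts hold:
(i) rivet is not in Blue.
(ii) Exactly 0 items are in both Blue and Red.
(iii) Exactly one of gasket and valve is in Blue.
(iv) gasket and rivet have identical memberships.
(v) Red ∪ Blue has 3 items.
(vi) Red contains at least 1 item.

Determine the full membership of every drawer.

Red = {gasket, rivet}; Blue = {valve}

From (i): rivet ∉ Blue.
(iv): gasket matches rivet: gasket ∉ Blue.
(iii) (exactly one): valve ∈ Blue.
Suppose rivet ∉ Red: no assignment then satisfies all the clues, so rivet ∈ Red.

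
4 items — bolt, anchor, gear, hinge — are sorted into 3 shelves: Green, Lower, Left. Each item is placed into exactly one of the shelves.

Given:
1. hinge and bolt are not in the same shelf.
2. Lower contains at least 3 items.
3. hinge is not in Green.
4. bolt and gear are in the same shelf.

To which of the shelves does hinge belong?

From (3): hinge ∉ Green.
Suppose hinge ∈ Lower: no assignment then satisfies all the clues, so hinge ∉ Lower.

hinge: Left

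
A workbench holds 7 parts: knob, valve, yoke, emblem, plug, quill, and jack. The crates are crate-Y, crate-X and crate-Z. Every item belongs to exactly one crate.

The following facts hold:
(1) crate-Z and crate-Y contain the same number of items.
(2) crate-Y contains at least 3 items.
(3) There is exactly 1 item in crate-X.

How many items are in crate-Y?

3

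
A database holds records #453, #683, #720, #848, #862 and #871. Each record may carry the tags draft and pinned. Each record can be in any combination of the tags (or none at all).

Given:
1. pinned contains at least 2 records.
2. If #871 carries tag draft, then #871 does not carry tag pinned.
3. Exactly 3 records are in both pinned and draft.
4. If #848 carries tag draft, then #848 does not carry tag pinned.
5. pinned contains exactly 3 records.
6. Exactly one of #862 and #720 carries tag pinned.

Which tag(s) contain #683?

#683: draft, pinned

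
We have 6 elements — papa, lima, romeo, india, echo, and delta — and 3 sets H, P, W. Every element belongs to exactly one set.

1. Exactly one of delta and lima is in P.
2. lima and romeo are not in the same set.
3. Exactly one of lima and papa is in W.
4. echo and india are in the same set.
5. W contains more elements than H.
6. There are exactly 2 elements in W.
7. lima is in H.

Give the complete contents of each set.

H = {lima}; P = {delta, echo, india}; W = {papa, romeo}

From (7): lima ∈ H.
(1) (exactly one): delta ∈ P.
(2): romeo ∉ H.
(3) (exactly one): papa ∈ W.
Suppose romeo ∈ P: no assignment then satisfies all the clues, so romeo ∉ P.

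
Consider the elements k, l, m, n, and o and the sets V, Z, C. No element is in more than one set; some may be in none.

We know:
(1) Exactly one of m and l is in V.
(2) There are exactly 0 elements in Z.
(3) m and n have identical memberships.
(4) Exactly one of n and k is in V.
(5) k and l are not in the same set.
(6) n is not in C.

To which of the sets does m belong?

From (6): n ∉ C.
(2): Z already has 0, so the rest are out.
(3): m matches n: m ∉ C.
Suppose m ∉ V: no assignment then satisfies all the clues, so m ∈ V.

m: V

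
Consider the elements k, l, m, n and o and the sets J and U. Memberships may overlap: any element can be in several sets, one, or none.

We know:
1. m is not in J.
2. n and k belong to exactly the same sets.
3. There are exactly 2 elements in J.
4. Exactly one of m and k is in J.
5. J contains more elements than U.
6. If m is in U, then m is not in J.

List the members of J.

From (1): m ∉ J.
(4) (exactly one): k ∈ J.
(2): n matches k: n ∈ J.
(3): J already has 2, so the rest are out.

J = {k, n}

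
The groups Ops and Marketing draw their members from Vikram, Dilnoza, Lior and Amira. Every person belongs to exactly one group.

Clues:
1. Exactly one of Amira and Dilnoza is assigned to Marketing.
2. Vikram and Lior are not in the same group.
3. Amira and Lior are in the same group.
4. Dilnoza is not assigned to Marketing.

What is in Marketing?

From (4): Dilnoza ∉ Marketing.
(1) (exactly one): Amira ∈ Marketing.
(3): Lior matches Amira: Lior ∉ Ops.
(3): Lior matches Amira: Lior ∈ Marketing.
Only one group left: Dilnoza ∈ Ops.
(2): Vikram ∉ Marketing.
Only one group left: Vikram ∈ Ops.

Marketing = {Amira, Lior}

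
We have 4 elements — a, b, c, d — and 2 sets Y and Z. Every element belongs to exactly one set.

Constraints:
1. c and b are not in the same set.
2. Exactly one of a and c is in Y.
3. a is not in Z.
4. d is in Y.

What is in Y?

Y = {a, b, d}

From (3): a ∉ Z.
From (4): d ∈ Y.
Only one set left: a ∈ Y.
(2) (exactly one): c ∉ Y.
Only one set left: c ∈ Z.
(1): b ∉ Z.
Only one set left: b ∈ Y.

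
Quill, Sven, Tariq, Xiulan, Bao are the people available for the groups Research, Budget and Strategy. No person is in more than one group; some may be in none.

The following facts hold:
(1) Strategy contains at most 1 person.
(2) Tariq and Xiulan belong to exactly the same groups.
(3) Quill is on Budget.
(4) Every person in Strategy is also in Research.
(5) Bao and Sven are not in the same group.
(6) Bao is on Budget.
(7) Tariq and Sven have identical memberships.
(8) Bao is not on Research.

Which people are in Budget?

Budget = {Bao, Quill}

From (3): Quill ∈ Budget.
From (6): Bao ∈ Budget.
(5): Sven ∉ Budget.
(7): Tariq matches Sven: Tariq ∉ Budget.
(2): Xiulan matches Tariq: Xiulan ∉ Budget.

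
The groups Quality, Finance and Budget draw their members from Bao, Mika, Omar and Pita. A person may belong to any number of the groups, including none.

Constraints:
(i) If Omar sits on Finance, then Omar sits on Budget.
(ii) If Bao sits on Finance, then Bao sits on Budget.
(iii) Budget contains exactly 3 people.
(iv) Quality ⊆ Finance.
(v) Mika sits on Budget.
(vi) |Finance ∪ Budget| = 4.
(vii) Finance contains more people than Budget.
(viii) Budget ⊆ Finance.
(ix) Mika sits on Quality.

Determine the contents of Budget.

Budget = {Bao, Mika, Omar}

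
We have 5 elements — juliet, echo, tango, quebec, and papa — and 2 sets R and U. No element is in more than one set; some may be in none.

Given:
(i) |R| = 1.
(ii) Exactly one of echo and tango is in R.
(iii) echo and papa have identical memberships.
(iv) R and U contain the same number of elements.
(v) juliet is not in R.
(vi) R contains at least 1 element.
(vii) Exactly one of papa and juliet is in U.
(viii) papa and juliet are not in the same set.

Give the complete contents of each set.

R = {tango}; U = {juliet}

From (v): juliet ∉ R.
Suppose juliet ∉ U: no assignment then satisfies all the clues, so juliet ∈ U.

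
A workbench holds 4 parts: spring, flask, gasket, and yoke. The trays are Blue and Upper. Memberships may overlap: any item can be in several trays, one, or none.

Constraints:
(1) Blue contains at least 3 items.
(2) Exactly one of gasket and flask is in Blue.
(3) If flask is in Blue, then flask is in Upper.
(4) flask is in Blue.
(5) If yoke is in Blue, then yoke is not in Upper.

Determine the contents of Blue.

From (4): flask ∈ Blue.
(2) (exactly one): gasket ∉ Blue.
(3): flask ∈ Upper.
(1): only 3 candidates remain for Blue, so all are in.
(5): yoke ∉ Upper.

Blue = {flask, spring, yoke}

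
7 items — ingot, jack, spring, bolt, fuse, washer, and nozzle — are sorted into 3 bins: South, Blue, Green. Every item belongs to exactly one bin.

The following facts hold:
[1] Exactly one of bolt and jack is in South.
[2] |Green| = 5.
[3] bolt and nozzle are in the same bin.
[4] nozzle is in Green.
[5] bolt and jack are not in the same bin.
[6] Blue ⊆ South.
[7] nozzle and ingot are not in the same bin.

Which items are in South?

From (4): nozzle ∈ Green.
(3): bolt matches nozzle: bolt ∉ South.
(3): bolt matches nozzle: bolt ∉ Blue.
(3): bolt matches nozzle: bolt ∈ Green.
(5): jack ∉ Green.
(7): ingot ∉ Green.
(1) (exactly one): jack ∈ South.
(2): only 5 candidates remain for Green, so all are in.
Suppose ingot ∉ South: no assignment then satisfies all the clues, so ingot ∈ South.

South = {ingot, jack}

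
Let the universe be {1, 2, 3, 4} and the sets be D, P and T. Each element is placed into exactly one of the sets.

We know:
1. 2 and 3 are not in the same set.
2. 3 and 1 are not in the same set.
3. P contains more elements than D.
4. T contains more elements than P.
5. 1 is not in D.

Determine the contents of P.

P = {3}

From (5): 1 ∉ D.
Suppose 1 ∈ P: no assignment then satisfies all the clues, so 1 ∉ P.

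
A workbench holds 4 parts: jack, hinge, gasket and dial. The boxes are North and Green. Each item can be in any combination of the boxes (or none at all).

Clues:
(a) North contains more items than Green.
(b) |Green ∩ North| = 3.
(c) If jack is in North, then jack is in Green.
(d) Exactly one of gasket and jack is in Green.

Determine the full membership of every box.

North = {dial, gasket, hinge, jack}; Green = {dial, hinge, jack}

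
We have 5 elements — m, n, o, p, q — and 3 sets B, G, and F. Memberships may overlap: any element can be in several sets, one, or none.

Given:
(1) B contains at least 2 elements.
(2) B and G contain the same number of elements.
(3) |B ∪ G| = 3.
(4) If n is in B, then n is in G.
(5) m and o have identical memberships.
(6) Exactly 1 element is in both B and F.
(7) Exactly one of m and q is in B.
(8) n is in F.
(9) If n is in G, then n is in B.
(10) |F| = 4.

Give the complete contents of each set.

B = {n, q}; G = {n, p}; F = {m, n, o, p}

From (8): n ∈ F.
Suppose m ∈ B: no assignment then satisfies all the clues, so m ∉ B.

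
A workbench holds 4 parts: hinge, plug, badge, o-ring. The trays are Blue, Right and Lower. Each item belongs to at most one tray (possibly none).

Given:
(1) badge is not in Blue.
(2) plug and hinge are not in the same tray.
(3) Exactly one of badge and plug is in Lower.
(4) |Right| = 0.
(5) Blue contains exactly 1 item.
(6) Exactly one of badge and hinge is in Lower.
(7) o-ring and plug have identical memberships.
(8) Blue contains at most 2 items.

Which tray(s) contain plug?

plug: none

From (1): badge ∉ Blue.
(4): Right already has 0, so the rest are out.
Suppose plug ∈ Blue: no assignment then satisfies all the clues, so plug ∉ Blue.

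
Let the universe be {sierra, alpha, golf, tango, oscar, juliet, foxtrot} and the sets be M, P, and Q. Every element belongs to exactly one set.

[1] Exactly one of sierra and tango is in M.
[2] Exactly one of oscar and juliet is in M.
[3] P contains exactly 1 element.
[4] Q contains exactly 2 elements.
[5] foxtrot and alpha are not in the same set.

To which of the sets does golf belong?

golf: M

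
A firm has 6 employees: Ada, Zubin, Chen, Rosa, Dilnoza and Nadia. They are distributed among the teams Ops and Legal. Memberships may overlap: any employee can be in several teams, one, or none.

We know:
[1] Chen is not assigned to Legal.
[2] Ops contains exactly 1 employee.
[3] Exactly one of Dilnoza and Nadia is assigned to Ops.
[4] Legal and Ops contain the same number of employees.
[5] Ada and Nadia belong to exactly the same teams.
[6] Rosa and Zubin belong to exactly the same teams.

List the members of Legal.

Legal = {Dilnoza}

From (1): Chen ∉ Legal.
Suppose Ada ∈ Legal: no assignment then satisfies all the clues, so Ada ∉ Legal.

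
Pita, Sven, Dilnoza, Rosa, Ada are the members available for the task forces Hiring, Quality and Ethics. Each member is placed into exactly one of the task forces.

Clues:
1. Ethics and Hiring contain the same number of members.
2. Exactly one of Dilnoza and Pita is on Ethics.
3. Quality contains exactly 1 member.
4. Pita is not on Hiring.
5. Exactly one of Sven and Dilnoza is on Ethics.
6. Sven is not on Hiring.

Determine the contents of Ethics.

Ethics = {Pita, Sven}

From (4): Pita ∉ Hiring.
From (6): Sven ∉ Hiring.
Suppose Pita ∉ Ethics: no assignment then satisfies all the clues, so Pita ∈ Ethics.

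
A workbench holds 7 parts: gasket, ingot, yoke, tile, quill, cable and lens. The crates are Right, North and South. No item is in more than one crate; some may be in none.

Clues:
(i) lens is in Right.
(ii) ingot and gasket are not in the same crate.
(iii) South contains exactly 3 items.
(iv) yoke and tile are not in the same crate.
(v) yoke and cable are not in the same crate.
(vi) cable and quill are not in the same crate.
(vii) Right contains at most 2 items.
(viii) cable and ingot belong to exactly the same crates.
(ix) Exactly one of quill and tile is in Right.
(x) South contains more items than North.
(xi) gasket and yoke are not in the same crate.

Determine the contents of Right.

Right = {lens, quill}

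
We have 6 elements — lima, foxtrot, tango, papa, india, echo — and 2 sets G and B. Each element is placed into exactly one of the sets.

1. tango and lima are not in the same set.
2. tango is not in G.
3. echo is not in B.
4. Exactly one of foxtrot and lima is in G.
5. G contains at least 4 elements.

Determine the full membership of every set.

From (2): tango ∉ G.
From (3): echo ∉ B.
Only one set left: tango ∈ B.
Only one set left: echo ∈ G.
(1): lima ∉ B.
Only one set left: lima ∈ G.
(4) (exactly one): foxtrot ∉ G.
(5): only 4 candidates remain for G, so all are in.
Only one set left: foxtrot ∈ B.

G = {echo, india, lima, papa}; B = {foxtrot, tango}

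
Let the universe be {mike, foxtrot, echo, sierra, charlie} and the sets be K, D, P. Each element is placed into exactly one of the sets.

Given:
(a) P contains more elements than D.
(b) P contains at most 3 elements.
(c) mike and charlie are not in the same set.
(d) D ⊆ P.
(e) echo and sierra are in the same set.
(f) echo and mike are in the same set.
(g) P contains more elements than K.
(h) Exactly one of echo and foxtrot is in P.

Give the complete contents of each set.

K = {charlie, foxtrot}; D = {}; P = {echo, mike, sierra}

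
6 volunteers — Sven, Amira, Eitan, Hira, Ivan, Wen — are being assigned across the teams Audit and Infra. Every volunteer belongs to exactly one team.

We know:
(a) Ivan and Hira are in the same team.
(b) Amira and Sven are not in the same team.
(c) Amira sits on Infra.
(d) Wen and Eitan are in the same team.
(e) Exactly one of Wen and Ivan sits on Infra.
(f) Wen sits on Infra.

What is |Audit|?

3

From (c): Amira ∈ Infra.
From (f): Wen ∈ Infra.
(b): Sven ∉ Infra.
(d): Eitan matches Wen: Eitan ∉ Audit.
(d): Eitan matches Wen: Eitan ∈ Infra.
(e) (exactly one): Ivan ∉ Infra.
Only one team left: Sven ∈ Audit.
Only one team left: Ivan ∈ Audit.
(a): Hira matches Ivan: Hira ∈ Audit.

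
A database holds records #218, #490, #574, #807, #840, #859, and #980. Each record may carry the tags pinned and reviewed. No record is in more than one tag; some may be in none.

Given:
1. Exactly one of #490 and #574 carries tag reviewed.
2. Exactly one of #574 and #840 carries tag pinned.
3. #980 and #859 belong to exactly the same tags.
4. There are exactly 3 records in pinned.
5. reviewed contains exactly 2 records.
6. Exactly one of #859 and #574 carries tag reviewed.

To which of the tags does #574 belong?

#574: reviewed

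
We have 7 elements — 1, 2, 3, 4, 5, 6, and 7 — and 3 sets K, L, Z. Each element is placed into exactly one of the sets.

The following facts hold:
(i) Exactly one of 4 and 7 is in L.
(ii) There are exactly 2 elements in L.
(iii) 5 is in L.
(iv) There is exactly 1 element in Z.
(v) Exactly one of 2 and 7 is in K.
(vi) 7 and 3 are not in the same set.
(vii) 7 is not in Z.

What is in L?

L = {5, 7}

From (iii): 5 ∈ L.
From (vii): 7 ∉ Z.
Suppose 1 ∈ L: no assignment then satisfies all the clues, so 1 ∉ L.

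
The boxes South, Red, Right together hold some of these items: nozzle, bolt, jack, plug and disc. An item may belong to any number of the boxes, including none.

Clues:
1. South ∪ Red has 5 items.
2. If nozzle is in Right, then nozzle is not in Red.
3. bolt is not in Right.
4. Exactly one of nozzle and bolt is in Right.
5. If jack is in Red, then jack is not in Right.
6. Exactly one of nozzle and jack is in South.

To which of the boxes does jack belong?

jack: Red

From (3): bolt ∉ Right.
(4) (exactly one): nozzle ∈ Right.
(2): nozzle ∉ Red.
Suppose jack ∈ South: no assignment then satisfies all the clues, so jack ∉ South.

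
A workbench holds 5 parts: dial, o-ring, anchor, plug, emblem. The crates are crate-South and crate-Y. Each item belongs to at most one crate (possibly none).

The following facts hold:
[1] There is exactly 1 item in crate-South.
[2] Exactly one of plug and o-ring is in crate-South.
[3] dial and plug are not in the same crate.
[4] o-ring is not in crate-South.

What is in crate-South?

crate-South = {plug}

From (4): o-ring ∉ crate-South.
(2) (exactly one): plug ∈ crate-South.
(3): dial ∉ crate-South.
(1): crate-South already has 1, so the rest are out.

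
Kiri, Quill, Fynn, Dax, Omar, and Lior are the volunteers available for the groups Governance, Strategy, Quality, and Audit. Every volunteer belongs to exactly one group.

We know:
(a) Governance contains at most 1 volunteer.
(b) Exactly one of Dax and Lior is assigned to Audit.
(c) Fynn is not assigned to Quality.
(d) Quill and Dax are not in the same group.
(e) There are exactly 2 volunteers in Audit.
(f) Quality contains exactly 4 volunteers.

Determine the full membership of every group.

From (c): Fynn ∉ Quality.
Suppose Kiri ∈ Governance: no assignment then satisfies all the clues, so Kiri ∉ Governance.

Governance = {}; Strategy = {}; Quality = {Kiri, Lior, Omar, Quill}; Audit = {Dax, Fynn}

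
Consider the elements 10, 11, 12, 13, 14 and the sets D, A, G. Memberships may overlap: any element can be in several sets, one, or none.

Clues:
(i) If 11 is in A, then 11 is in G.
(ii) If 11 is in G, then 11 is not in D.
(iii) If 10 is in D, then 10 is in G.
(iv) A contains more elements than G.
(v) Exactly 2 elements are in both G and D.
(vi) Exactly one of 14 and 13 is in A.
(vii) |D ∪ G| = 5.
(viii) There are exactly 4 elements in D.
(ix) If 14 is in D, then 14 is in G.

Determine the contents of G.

G = {10, 11, 14}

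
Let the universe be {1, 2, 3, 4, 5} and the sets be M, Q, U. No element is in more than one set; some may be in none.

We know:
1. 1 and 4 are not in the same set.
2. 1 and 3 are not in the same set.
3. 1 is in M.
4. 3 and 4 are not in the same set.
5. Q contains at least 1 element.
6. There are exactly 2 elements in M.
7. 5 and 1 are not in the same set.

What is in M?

M = {1, 2}

From (3): 1 ∈ M.
(1): 4 ∉ M.
(2): 3 ∉ M.
(7): 5 ∉ M.
(6): only 2 candidates remain for M, so all are in.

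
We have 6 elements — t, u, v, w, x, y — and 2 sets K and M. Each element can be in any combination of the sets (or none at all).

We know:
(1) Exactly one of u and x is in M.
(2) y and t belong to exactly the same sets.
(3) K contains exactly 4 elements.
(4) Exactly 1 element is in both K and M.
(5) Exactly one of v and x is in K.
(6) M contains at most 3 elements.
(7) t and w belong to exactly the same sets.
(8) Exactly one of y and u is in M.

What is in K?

K = {t, v, w, y}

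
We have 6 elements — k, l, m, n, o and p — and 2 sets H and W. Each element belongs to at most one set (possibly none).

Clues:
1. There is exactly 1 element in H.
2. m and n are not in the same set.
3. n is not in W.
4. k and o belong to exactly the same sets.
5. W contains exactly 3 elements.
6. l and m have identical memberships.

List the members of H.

From (3): n ∉ W.
Suppose k ∈ H: no assignment then satisfies all the clues, so k ∉ H.

H = {n}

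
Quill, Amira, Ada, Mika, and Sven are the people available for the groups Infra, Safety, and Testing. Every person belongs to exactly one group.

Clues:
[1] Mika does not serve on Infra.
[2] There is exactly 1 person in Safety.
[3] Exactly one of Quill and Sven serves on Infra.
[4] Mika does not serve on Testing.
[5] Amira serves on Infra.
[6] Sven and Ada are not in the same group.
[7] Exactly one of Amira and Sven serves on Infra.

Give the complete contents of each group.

From (1): Mika ∉ Infra.
From (4): Mika ∉ Testing.
From (5): Amira ∈ Infra.
(7) (exactly one): Sven ∉ Infra.
Only one group left: Mika ∈ Safety.
(2): Safety already has 1, so the rest are out.
(3) (exactly one): Quill ∈ Infra.
Only one group left: Sven ∈ Testing.
(6): Ada ∉ Testing.
Only one group left: Ada ∈ Infra.

Infra = {Ada, Amira, Quill}; Safety = {Mika}; Testing = {Sven}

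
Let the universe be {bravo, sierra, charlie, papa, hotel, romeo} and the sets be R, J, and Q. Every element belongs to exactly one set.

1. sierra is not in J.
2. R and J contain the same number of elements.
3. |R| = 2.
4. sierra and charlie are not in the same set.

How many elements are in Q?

2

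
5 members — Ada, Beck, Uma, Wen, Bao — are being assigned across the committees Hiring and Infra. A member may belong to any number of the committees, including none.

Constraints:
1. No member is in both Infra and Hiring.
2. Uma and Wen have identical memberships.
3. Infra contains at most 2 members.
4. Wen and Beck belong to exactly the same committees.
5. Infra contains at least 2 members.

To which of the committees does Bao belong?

Bao: Infra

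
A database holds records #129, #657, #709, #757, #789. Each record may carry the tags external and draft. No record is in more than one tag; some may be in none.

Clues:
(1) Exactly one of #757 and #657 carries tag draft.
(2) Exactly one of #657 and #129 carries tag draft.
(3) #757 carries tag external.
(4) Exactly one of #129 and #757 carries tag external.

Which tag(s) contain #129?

From (3): #757 ∈ external.
(1) (exactly one): #657 ∈ draft.
(2) (exactly one): #129 ∉ draft.
(4) (exactly one): #129 ∉ external.

#129: none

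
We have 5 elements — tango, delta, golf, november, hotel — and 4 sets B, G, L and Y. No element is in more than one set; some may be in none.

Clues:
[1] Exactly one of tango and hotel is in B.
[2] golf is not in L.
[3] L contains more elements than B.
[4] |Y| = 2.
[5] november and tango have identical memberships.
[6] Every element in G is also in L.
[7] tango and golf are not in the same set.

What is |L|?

2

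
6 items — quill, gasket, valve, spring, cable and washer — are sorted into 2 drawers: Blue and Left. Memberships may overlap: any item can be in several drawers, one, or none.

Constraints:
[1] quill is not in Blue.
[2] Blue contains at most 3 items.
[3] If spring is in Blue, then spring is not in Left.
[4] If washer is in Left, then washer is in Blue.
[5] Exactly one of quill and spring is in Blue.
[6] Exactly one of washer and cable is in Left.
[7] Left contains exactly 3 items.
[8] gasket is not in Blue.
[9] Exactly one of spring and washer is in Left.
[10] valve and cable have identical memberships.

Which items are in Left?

From (1): quill ∉ Blue.
From (8): gasket ∉ Blue.
(5) (exactly one): spring ∈ Blue.
(3): spring ∉ Left.
(9) (exactly one): washer ∈ Left.
(4): washer ∈ Blue.
(6) (exactly one): cable ∉ Left.
(10): valve matches cable: valve ∉ Left.
(7): only 3 candidates remain for Left, so all are in.

Left = {gasket, quill, washer}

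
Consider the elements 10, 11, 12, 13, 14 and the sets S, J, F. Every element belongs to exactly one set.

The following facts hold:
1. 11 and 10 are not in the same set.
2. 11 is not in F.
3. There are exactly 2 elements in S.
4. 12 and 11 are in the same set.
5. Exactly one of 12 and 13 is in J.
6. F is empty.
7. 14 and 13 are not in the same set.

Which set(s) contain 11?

From (2): 11 ∉ F.
(4): 12 matches 11: 12 ∉ F.
(6): F already has 0, so the rest are out.
Suppose 11 ∈ S: no assignment then satisfies all the clues, so 11 ∉ S.

11: J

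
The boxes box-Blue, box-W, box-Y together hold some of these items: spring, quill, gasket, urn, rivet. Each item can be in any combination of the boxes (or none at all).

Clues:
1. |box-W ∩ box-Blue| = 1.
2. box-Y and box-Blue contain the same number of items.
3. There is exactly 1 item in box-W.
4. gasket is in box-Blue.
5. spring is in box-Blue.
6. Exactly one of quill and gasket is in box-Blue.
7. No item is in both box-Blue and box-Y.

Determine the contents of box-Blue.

box-Blue = {gasket, spring}

From (4): gasket ∈ box-Blue.
From (5): spring ∈ box-Blue.
(6) (exactly one): quill ∉ box-Blue.
(7) (disjoint): spring ∉ box-Y.
(7) (disjoint): gasket ∉ box-Y.
Suppose urn ∈ box-Blue: no assignment then satisfies all the clues, so urn ∉ box-Blue.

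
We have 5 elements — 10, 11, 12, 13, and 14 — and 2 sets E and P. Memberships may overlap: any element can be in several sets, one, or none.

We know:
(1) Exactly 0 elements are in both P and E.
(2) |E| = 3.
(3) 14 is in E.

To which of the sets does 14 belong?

From (3): 14 ∈ E.
Suppose 14 ∈ P: no assignment then satisfies all the clues, so 14 ∉ P.

14: E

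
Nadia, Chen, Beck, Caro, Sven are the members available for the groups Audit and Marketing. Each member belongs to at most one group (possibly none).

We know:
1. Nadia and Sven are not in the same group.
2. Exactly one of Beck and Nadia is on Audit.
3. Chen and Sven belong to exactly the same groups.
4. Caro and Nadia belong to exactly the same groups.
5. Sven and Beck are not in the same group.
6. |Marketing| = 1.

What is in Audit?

Audit = {Caro, Nadia}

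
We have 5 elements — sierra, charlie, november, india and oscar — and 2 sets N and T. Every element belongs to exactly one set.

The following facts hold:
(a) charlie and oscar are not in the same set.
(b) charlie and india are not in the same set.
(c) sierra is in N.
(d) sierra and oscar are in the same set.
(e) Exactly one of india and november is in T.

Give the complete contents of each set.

N = {india, oscar, sierra}; T = {charlie, november}

From (c): sierra ∈ N.
(d): oscar matches sierra: oscar ∈ N.
(a): charlie ∉ N.
Only one set left: charlie ∈ T.
(b): india ∉ T.
(e) (exactly one): november ∈ T.
Only one set left: india ∈ N.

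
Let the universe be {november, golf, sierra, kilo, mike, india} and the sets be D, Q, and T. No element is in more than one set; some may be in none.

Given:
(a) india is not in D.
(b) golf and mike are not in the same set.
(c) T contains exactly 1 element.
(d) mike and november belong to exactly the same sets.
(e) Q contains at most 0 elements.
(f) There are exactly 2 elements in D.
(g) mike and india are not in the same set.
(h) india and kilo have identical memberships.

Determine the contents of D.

D = {mike, november}

From (a): india ∉ D.
(e): Q already has 0, so the rest are out.
(h): kilo matches india: kilo ∉ D.
Suppose november ∉ D: no assignment then satisfies all the clues, so november ∈ D.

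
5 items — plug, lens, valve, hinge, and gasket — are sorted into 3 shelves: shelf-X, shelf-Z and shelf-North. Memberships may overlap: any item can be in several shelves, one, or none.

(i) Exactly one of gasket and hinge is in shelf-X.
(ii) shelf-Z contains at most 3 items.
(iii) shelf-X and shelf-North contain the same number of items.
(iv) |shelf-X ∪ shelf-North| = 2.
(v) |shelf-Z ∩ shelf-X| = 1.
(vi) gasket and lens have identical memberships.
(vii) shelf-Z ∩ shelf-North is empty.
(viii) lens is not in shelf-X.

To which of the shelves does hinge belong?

hinge: shelf-X, shelf-Z

From (viii): lens ∉ shelf-X.
(vi): gasket matches lens: gasket ∉ shelf-X.
(i) (exactly one): hinge ∈ shelf-X.
Suppose hinge ∉ shelf-Z: no assignment then satisfies all the clues, so hinge ∈ shelf-Z.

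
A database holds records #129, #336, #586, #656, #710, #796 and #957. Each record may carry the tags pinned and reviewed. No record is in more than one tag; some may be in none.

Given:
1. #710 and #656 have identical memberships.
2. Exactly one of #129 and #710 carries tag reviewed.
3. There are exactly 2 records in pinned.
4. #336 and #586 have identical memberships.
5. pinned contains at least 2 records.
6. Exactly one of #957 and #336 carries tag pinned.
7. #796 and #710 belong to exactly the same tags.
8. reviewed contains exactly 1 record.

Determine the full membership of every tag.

pinned = {#336, #586}; reviewed = {#129}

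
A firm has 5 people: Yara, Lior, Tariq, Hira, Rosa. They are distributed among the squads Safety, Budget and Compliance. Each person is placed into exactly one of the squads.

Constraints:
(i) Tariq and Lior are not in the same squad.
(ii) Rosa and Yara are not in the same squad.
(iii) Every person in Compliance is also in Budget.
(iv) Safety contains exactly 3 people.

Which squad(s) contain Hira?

Hira: Safety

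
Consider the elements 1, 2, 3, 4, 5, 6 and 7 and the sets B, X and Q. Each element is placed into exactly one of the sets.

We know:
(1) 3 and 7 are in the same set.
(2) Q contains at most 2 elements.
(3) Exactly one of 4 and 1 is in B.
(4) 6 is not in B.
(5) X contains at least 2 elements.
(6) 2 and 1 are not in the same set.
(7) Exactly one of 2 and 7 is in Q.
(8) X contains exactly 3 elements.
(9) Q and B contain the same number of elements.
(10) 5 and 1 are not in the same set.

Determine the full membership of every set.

From (4): 6 ∉ B.
Suppose 1 ∈ B: no assignment then satisfies all the clues, so 1 ∉ B.

B = {4, 5}; X = {1, 3, 7}; Q = {2, 6}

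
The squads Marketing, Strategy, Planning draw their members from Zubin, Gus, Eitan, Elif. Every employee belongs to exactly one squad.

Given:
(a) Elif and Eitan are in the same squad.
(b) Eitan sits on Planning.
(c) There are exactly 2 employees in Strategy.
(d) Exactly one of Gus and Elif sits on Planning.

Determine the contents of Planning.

From (b): Eitan ∈ Planning.
(a): Elif matches Eitan: Elif ∉ Marketing.
(a): Elif matches Eitan: Elif ∉ Strategy.
(a): Elif matches Eitan: Elif ∈ Planning.
(c): only 2 candidates remain for Strategy, so all are in.

Planning = {Eitan, Elif}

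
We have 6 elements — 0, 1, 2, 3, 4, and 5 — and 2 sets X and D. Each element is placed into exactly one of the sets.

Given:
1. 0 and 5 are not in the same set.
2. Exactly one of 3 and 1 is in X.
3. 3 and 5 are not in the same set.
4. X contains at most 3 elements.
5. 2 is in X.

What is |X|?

3

From (5): 2 ∈ X.
Suppose 4 ∈ X: no assignment then satisfies all the clues, so 4 ∉ X.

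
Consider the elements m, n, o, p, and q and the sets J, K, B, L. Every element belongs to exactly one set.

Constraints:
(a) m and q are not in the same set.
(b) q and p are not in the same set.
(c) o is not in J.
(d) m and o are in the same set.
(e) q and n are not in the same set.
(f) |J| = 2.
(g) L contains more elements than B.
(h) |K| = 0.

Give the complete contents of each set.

J = {n, p}; K = {}; B = {q}; L = {m, o}

From (c): o ∉ J.
(d): m matches o: m ∉ J.
(h): K already has 0, so the rest are out.
Suppose m ∈ B: no assignment then satisfies all the clues, so m ∉ B.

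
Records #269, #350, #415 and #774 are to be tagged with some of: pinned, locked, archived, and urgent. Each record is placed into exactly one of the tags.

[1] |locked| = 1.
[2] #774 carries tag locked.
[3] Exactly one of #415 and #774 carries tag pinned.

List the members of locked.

locked = {#774}

From (2): #774 ∈ locked.
(1): locked already has 1, so the rest are out.
(3) (exactly one): #415 ∈ pinned.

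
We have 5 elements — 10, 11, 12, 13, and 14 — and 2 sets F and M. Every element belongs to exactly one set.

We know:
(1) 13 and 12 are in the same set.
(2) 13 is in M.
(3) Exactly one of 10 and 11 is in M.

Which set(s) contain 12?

12: M

From (2): 13 ∈ M.
(1): 12 matches 13: 12 ∉ F.
(1): 12 matches 13: 12 ∈ M.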